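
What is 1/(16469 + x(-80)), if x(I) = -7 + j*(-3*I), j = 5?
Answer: 1/17662 ≈ 5.6619e-5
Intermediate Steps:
x(I) = -7 - 15*I (x(I) = -7 + 5*(-3*I) = -7 - 15*I)
1/(16469 + x(-80)) = 1/(16469 + (-7 - 15*(-80))) = 1/(16469 + (-7 + 1200)) = 1/(16469 + 1193) = 1/17662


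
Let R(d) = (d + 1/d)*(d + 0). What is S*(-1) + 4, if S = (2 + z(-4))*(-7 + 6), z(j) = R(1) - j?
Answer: 12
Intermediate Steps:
R(d) = d*(d + 1/d) (R(d) = (d + 1/d)*d = d*(d + 1/d))
z(j) = 2 - j (z(j) = (1 + 1²) - j = (1 + 1) - j = 2 - j)
S = -8 (S = (2 + (2 - 1*(-4)))*(-7 + 6) = (2 + (2 + 4))*(-1) = (2 + 6)*(-1) = 8*(-1) = -8)
S*(-1) + 4 = -8*(-1) + 4 = 8 + 4 = 12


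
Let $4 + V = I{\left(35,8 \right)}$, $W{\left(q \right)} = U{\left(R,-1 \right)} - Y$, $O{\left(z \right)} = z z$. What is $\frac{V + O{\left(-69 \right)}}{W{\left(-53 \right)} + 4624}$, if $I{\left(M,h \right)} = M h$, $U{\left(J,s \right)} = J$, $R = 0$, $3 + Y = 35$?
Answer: $\frac{5037}{4592} \approx 1.0969$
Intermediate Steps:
$Y = 32$ ($Y = -3 + 35 = 32$)
$O{\left(z \right)} = z^{2}$
$W{\left(q \right)} = -32$ ($W{\left(q \right)} = 0 - 32 = -32$)
$V = 276$ ($V = -4 + 35 \cdot 8 = -4 + 280 = 276$)
$\frac{V + O{\left(-69 \right)}}{W{\left(-53 \right)} + 4624} = \frac{276 + \left(-69\right)^{2}}{-32 + 4624} = \frac{276 + 4761}{4592} = 5037 \cdot \frac{1}{4592} = \frac{5037}{4592}$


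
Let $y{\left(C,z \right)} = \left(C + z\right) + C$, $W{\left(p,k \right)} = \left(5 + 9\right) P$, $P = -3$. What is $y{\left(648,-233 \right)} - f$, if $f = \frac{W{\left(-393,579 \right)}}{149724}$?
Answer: $\frac{26526109}{24954} \approx 1063.0$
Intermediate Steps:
$W{\left(p,k \right)} = -42$ ($W{\left(p,k \right)} = \left(5 + 9\right) \left(-3\right) = 14 \left(-3\right) = -42$)
$y{\left(C,z \right)} = z + 2 C$
$f = - \frac{7}{24954}$ ($f = - \frac{42}{149724} = \left(-42\right) \frac{1}{149724} = - \frac{7}{24954} \approx -0.00028052$)
$y{\left(648,-233 \right)} - f = \left(-233 + 2 \cdot 648\right) - - \frac{7}{24954} = \left(-233 + 1296\right) + \frac{7}{24954} = 1063 + \frac{7}{24954} = \frac{26526109}{24954}$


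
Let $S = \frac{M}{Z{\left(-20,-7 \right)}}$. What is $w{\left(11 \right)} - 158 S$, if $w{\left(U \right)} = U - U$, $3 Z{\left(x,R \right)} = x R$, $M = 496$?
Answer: $- \frac{58776}{35} \approx -1679.3$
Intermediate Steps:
$Z{\left(x,R \right)} = \frac{R x}{3}$ ($Z{\left(x,R \right)} = \frac{x R}{3} = \frac{R x}{3}$)
$w{\left(U \right)} = 0$
$S = \frac{372}{35}$ ($S = \frac{496}{\frac{1}{3} \left(-7\right) \left(-20\right)} = \frac{496}{\frac{140}{3}} = 496 \cdot \frac{3}{140} = \frac{372}{35} \approx 10.629$)
$w{\left(11 \right)} - 158 S = 0 - \frac{58776}{35} = - \frac{58776}{35}$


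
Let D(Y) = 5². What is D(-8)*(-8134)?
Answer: -203350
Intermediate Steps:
D(Y) = 25
D(-8)*(-8134) = 25*(-8134) = -203350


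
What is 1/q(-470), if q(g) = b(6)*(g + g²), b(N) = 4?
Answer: 1/881720 ≈ 1.1341e-6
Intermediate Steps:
q(g) = 4*g + 4*g² (q(g) = 4*(g + g²) = 4*g + 4*g²)
1/q(-470) = 1/(4*(-470)*(1 - 470)) = 1/(4*(-470)*(-469)) = 1/881720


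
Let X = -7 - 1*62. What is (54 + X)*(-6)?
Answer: 90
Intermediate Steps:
X = -69 (X = -7 - 62 = -69)
(54 + X)*(-6) = (54 - 69)*(-6) = -15*(-6) = 90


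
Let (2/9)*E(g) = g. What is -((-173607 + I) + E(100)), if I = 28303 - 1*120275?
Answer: 265129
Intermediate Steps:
E(g) = 9*g/2
I = -91972 (I = 28303 - 120275 = -91972)
-((-173607 + I) + E(100)) = -((-173607 - 91972) + (9/2)*100) = -(-265579 + 450) = -1*(-265129) = 265129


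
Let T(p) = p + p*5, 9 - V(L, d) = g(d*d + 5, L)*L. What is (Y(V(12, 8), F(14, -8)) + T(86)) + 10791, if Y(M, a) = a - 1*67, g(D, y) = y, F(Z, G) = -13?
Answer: 11227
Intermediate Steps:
V(L, d) = 9 - L**2 (V(L, d) = 9 - L*L = 9 - L**2)
Y(M, a) = -67 + a (Y(M, a) = a - 67 = -67 + a)
T(p) = 6*p (T(p) = p + 5*p = 6*p)
(Y(V(12, 8), F(14, -8)) + T(86)) + 10791 = ((-67 - 13) + 6*86) + 10791 = (-80 + 516) + 10791 = 436 + 10791 = 11227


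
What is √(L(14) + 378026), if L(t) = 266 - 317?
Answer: 5*√15119 ≈ 614.80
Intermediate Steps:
L(t) = -51
√(L(14) + 378026) = √(-51 + 378026) = √377975 = 5*√15119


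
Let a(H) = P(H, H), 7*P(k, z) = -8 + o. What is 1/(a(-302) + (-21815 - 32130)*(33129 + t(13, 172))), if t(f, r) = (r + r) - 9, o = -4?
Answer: -7/12636508372 ≈ -5.5395e-10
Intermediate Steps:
t(f, r) = -9 + 2*r (t(f, r) = 2*r - 9 = -9 + 2*r)
P(k, z) = -12/7 (P(k, z) = (-8 - 4)/7 = (⅐)*(-12) = -12/7)
a(H) = -12/7
1/(a(-302) + (-21815 - 32130)*(33129 + t(13, 172))) = 1/(-12/7 + (-21815 - 32130)*(33129 + (-9 + 2*172))) = 1/(-12/7 - 53945*(33129 + (-9 + 344))) = 1/(-12/7 - 53945*(33129 + 335)) = 1/(-12/7 - 53945*33464) = 1/(-12/7 - 1805215480) = 1/(-12636508372/7) = -7/12636508372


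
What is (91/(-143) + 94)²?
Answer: 1054729/121 ≈ 8716.8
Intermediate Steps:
(91/(-143) + 94)² = (91*(-1/143) + 94)² = (-7/11 + 94)² = (1027/11)² = 1054729/121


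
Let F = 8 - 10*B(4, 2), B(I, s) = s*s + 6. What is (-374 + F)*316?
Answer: -147256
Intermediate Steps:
B(I, s) = 6 + s² (B(I, s) = s² + 6 = 6 + s²)
F = -92 (F = 8 - 10*(6 + 2²) = 8 - 10*(6 + 4) = 8 - 10*10 = 8 - 100 = -92)
(-374 + F)*316 = (-374 - 92)*316 = -466*316 = -147256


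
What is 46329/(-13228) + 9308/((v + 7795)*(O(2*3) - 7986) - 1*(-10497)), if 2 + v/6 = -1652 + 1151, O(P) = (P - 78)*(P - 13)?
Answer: -1655505412817/472649892876 ≈ -3.5026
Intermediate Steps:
O(P) = (-78 + P)*(-13 + P)
v = -3018 (v = -12 + 6*(-1652 + 1151) = -12 + 6*(-501) = -12 - 3006 = -3018)
46329/(-13228) + 9308/((v + 7795)*(O(2*3) - 7986) - 1*(-10497)) = 46329/(-13228) + 9308/((-3018 + 7795)*((1014 + (2*3)² - 182*3) - 7986) - 1*(-10497)) = 46329*(-1/13228) + 9308/(4777*((1014 + 6² - 91*6) - 7986) + 10497) = -46329/13228 + 9308/(4777*((1014 + 36 - 546) - 7986) + 10497) = -46329/13228 + 9308/(4777*(504 - 7986) + 10497) = -46329/13228 + 9308/(4777*(-7482) + 10497) = -46329/13228 + 9308/(-35741514 + 10497) = -46329/13228 + 9308/(-35731017) = -46329/13228 + 9308*(-1/35731017) = -46329/13228 - 9308/35731017 = -1655505412817/472649892876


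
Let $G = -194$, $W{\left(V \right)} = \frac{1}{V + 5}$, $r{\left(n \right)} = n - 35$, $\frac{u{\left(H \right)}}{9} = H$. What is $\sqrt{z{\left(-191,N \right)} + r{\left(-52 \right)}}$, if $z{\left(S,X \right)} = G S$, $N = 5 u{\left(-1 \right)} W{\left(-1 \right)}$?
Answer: $\sqrt{36967} \approx 192.27$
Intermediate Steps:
$u{\left(H \right)} = 9 H$
$r{\left(n \right)} = -35 + n$ ($r{\left(n \right)} = n - 35 = -35 + n$)
$W{\left(V \right)} = \frac{1}{5 + V}$
$N = - \frac{45}{4}$ ($N = \frac{5 \cdot 9 \left(-1\right)}{5 - 1} = \frac{5 \left(-9\right)}{4} = \left(-45\right) \frac{1}{4} = - \frac{45}{4} \approx -11.25$)
$z{\left(S,X \right)} = - 194 S$
$\sqrt{z{\left(-191,N \right)} + r{\left(-52 \right)}} = \sqrt{\left(-194\right) \left(-191\right) - 87} = \sqrt{37054 - 87} = \sqrt{36967}$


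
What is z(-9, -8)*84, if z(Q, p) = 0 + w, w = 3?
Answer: 252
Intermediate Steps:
z(Q, p) = 3 (z(Q, p) = 0 + 3 = 3)
z(-9, -8)*84 = 3*84 = 252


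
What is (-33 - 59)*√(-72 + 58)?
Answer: -92*I*√14 ≈ -344.23*I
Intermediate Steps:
(-33 - 59)*√(-72 + 58) = -92*I*√14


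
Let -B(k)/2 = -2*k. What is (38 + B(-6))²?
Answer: 196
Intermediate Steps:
B(k) = 4*k (B(k) = -(-4)*k = 4*k)
(38 + B(-6))² = (38 + 4*(-6))² = (38 - 24)² = 14² = 196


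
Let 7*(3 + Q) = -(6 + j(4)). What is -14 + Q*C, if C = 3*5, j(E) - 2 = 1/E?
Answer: -2147/28 ≈ -76.679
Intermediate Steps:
j(E) = 2 + 1/E
C = 15
Q = -117/28 (Q = -3 + (-(6 + (2 + 1/4)))/7 = -3 + (-(6 + 9/4))/7 = -3 + (-1*33/4)/7 = -3 + (1/7)*(-33/4) = -3 - 33/28 = -117/28 ≈ -4.1786)
-14 + Q*C = -14 - 117/28*15 = -14 - 1755/28 = -2147/28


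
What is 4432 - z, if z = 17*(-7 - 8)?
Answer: 4687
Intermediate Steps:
z = -255 (z = 17*(-15) = -255)
4432 - z = 4432 - 1*(-255) = 4432 + 255 = 4687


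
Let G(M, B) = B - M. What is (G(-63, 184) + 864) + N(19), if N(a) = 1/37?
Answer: 41108/37 ≈ 1111.0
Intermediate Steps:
N(a) = 1/37
(G(-63, 184) + 864) + N(19) = ((184 - 1*(-63)) + 864) + 1/37 = ((184 + 63) + 864) + 1/37 = (247 + 864) + 1/37 = 1111 + 1/37 = 41108/37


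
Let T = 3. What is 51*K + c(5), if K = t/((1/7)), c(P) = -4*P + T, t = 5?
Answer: 1768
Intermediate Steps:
c(P) = 3 - 4*P (c(P) = -4*P + 3 = 3 - 4*P)
K = 35 (K = 5/((1/7)) = 5/((1*(⅐))) = 5/(⅐) = 5*7 = 35)
51*K + c(5) = 51*35 + (3 - 4*5) = 1785 + (3 - 20) = 1785 - 17 = 1768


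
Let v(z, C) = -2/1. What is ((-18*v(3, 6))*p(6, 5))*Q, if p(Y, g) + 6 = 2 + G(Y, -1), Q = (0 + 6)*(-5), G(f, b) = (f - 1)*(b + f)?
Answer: -22680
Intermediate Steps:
G(f, b) = (-1 + f)*(b + f)
v(z, C) = -2 (v(z, C) = -2*1 = -2)
Q = -30 (Q = 6*(-5) = -30)
p(Y, g) = -3 + Y² - 2*Y (p(Y, g) = -6 + (2 + (Y² - 1*(-1) - Y - Y)) = -6 + (2 + (Y² + 1 - Y - Y)) = -6 + (2 + (1 + Y² - 2*Y)) = -6 + (3 + Y² - 2*Y) = -3 + Y² - 2*Y)
((-18*v(3, 6))*p(6, 5))*Q = ((-18*(-2))*(-3 + 6² - 2*6))*(-30) = (36*(-3 + 36 - 12))*(-30) = (36*21)*(-30) = 756*(-30) = -22680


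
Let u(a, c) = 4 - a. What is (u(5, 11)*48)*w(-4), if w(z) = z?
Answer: 192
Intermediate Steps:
(u(5, 11)*48)*w(-4) = ((4 - 1*5)*48)*(-4) = ((4 - 5)*48)*(-4) = -1*48*(-4) = -48*(-4) = 192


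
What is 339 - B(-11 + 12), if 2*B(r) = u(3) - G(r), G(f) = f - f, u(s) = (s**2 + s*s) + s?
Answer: 657/2 ≈ 328.50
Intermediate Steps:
u(s) = s + 2*s**2 (u(s) = (s**2 + s**2) + s = 2*s**2 + s = s + 2*s**2)
G(f) = 0
B(r) = 21/2 (B(r) = (3*(1 + 2*3) - 1*0)/2 = (3*(1 + 6) + 0)/2 = (3*7 + 0)/2 = (21 + 0)/2 = (1/2)*21 = 21/2)
339 - B(-11 + 12) = 339 - 1*21/2 = 339 - 21/2 = 657/2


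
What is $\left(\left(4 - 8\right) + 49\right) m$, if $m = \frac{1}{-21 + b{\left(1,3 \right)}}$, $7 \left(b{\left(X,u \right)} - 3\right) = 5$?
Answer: $- \frac{315}{121} \approx -2.6033$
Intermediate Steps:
$b{\left(X,u \right)} = \frac{26}{7}$ ($b{\left(X,u \right)} = 3 + \frac{1}{7} \cdot 5 = 3 + \frac{5}{7} = \frac{26}{7}$)
$m = - \frac{7}{121}$ ($m = \frac{1}{-21 + \frac{26}{7}} = \frac{1}{- \frac{121}{7}} = - \frac{7}{121} \approx -0.057851$)
$\left(\left(4 - 8\right) + 49\right) m = \left(\left(4 - 8\right) + 49\right) \left(- \frac{7}{121}\right) = \left(-4 + 49\right) \left(- \frac{7}{121}\right) = 45 \left(- \frac{7}{121}\right) = - \frac{315}{121}$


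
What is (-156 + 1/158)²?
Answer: 607474609/24964 ≈ 24334.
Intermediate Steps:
(-156 + 1/158)² = (-24647/158)² = 607474609/24964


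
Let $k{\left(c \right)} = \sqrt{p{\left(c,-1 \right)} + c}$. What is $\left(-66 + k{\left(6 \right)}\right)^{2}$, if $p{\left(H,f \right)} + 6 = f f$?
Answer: $4225$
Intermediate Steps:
$p{\left(H,f \right)} = -6 + f^{2}$ ($p{\left(H,f \right)} = -6 + f f = -6 + f^{2}$)
$k{\left(c \right)} = \sqrt{-5 + c}$ ($k{\left(c \right)} = \sqrt{\left(-6 + \left(-1\right)^{2}\right) + c} = \sqrt{\left(-6 + 1\right) + c} = \sqrt{-5 + c}$)
$\left(-66 + k{\left(6 \right)}\right)^{2} = \left(-66 + \sqrt{-5 + 6}\right)^{2} = \left(-66 + \sqrt{1}\right)^{2} = \left(-66 + 1\right)^{2} = \left(-65\right)^{2} = 4225$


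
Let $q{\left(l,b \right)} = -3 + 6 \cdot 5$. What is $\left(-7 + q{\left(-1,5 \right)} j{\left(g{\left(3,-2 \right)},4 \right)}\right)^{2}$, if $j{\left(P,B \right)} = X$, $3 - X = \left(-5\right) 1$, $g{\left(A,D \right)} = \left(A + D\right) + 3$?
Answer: $43681$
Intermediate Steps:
$q{\left(l,b \right)} = 27$ ($q{\left(l,b \right)} = -3 + 30 = 27$)
$g{\left(A,D \right)} = 3 + A + D$
$X = 8$ ($X = 3 - \left(-5\right) 1 = 3 - -5 = 3 + 5 = 8$)
$j{\left(P,B \right)} = 8$
$\left(-7 + q{\left(-1,5 \right)} j{\left(g{\left(3,-2 \right)},4 \right)}\right)^{2} = \left(-7 + 27 \cdot 8\right)^{2} = \left(-7 + 216\right)^{2} = 209^{2} = 43681$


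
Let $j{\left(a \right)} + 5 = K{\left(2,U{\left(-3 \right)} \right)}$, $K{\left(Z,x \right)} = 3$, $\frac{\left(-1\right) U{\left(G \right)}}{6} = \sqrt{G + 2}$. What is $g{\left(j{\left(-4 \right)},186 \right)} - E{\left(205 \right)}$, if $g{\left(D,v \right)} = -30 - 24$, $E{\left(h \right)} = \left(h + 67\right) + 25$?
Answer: $-351$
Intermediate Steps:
$U{\left(G \right)} = - 6 \sqrt{2 + G}$ ($U{\left(G \right)} = - 6 \sqrt{G + 2} = - 6 \sqrt{2 + G}$)
$E{\left(h \right)} = 92 + h$ ($E{\left(h \right)} = \left(67 + h\right) + 25 = 92 + h$)
$j{\left(a \right)} = -2$ ($j{\left(a \right)} = -5 + 3 = -2$)
$g{\left(D,v \right)} = -54$
$g{\left(j{\left(-4 \right)},186 \right)} - E{\left(205 \right)} = -54 - \left(92 + 205\right) = -54 - 297 = -351$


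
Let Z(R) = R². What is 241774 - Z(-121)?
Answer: 227133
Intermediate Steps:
241774 - Z(-121) = 241774 - 1*(-121)² = 241774 - 1*14641 = 241774 - 14641 = 227133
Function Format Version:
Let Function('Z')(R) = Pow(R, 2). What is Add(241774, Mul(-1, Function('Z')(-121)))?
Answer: 227133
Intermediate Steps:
Add(241774, Mul(-1, Function('Z')(-121))) = Add(241774, Mul(-1, Pow(-121, 2))) = Add(241774, Mul(-1, 14641)) = Add(241774, -14641) = 227133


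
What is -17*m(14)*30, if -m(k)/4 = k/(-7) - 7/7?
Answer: -6120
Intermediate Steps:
m(k) = 4 + 4*k/7 (m(k) = -4*(k/(-7) - 7/7) = -4*(k*(-⅐) - 7*⅐) = -4*(-k/7 - 1) = -4*(-1 - k/7) = 4 + 4*k/7)
-17*m(14)*30 = -17*(4 + (4/7)*14)*30 = -17*(4 + 8)*30 = -17*12*30 = -204*30 = -6120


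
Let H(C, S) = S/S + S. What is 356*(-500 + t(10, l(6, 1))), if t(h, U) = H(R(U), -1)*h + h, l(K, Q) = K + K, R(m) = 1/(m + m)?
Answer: -174440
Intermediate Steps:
R(m) = 1/(2*m)
l(K, Q) = 2*K
H(C, S) = 1 + S
t(h, U) = h (t(h, U) = (1 - 1)*h + h = 0*h + h = 0 + h = h)
356*(-500 + t(10, l(6, 1))) = 356*(-500 + 10) = 356*(-490) = -174440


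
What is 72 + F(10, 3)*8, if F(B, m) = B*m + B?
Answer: 392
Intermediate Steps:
F(B, m) = B + B*m
72 + F(10, 3)*8 = 72 + (10*(1 + 3))*8 = 72 + (10*4)*8 = 72 + 40*8 = 72 + 320 = 392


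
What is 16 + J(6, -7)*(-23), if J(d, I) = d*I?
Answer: 982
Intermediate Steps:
J(d, I) = I*d
16 + J(6, -7)*(-23) = 16 - 7*6*(-23) = 16 - 42*(-23) = 16 + 966 = 982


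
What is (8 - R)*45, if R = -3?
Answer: 495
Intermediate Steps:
(8 - R)*45 = (8 - 1*(-3))*45 = (8 + 3)*45 = 11*45 = 495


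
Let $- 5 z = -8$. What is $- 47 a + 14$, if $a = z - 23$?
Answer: $\frac{5099}{5} \approx 1019.8$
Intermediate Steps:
$z = \frac{8}{5}$ ($z = \left(- \frac{1}{5}\right) \left(-8\right) = \frac{8}{5} \approx 1.6$)
$a = - \frac{107}{5}$ ($a = \frac{8}{5} - 23 = - \frac{107}{5} \approx -21.4$)
$- 47 a + 14 = \left(-47\right) \left(- \frac{107}{5}\right) + 14 = \frac{5029}{5} + 14 = \frac{5099}{5}$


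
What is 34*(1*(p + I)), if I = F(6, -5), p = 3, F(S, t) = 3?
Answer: 204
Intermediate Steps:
I = 3
34*(1*(p + I)) = 34*(1*(3 + 3)) = 34*(1*6) = 34*6 = 204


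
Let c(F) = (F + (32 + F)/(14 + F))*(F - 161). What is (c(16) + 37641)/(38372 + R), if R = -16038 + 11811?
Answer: 35089/34145 ≈ 1.0276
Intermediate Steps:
R = -4227
c(F) = (-161 + F)*(F + (32 + F)/(14 + F)) (c(F) = (F + (32 + F)/(14 + F))*(-161 + F) = (-161 + F)*(F + (32 + F)/(14 + F)))
(c(16) + 37641)/(38372 + R) = ((-5152 + 16**3 - 2383*16 - 146*16**2)/(14 + 16) + 37641)/(38372 - 4227) = ((-5152 + 4096 - 38128 - 146*256)/30 + 37641)/34145 = ((-5152 + 4096 - 38128 - 37376)/30 + 37641)*(1/34145) = ((1/30)*(-76560) + 37641)*(1/34145) = (-2552 + 37641)*(1/34145) = 35089*(1/34145) = 35089/34145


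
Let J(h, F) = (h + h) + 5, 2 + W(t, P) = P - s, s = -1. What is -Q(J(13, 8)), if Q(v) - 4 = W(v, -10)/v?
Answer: -113/31 ≈ -3.6452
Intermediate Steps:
W(t, P) = -1 + P (W(t, P) = -2 + (P - 1*(-1)) = -2 + (P + 1) = -2 + (1 + P) = -1 + P)
J(h, F) = 5 + 2*h (J(h, F) = 2*h + 5 = 5 + 2*h)
Q(v) = 4 - 11/v (Q(v) = 4 + (-1 - 10)/v = 4 - 11/v)
-Q(J(13, 8)) = -(4 - 11/(5 + 2*13)) = -(4 - 11/(5 + 26)) = -(4 - 11/31) = -1*113/31 = -113/31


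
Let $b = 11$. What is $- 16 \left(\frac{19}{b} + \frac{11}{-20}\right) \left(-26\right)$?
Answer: $\frac{26936}{55} \approx 489.75$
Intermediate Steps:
$- 16 \left(\frac{19}{b} + \frac{11}{-20}\right) \left(-26\right) = - 16 \left(\frac{19}{11} + \frac{11}{-20}\right) \left(-26\right) = - 16 \left(19 \cdot \frac{1}{11} + 11 \left(- \frac{1}{20}\right)\right) \left(-26\right) = - 16 \left(\frac{19}{11} - \frac{11}{20}\right) \left(-26\right) = \left(-16\right) \frac{259}{220} \left(-26\right) = \left(- \frac{1036}{55}\right) \left(-26\right) = \frac{26936}{55}$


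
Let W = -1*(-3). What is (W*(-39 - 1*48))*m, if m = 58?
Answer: -15138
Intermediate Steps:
W = 3
(W*(-39 - 1*48))*m = (3*(-39 - 1*48))*58 = (3*(-39 - 48))*58 = (3*(-87))*58 = -261*58 = -15138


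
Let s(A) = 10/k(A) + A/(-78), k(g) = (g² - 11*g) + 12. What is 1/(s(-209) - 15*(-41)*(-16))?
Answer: -896844/8822541683 ≈ -0.00010165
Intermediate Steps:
k(g) = 12 + g² - 11*g
s(A) = 10/(12 + A² - 11*A) - A/78 (s(A) = 10/(12 + A² - 11*A) + A/(-78) = 10/(12 + A² - 11*A) + A*(-1/78) = 10/(12 + A² - 11*A) - A/78)
1/(s(-209) - 15*(-41)*(-16)) = 1/((10/(12 + (-209)² - 11*(-209)) - 1/78*(-209)) - 15*(-41)*(-16)) = 1/((10/(12 + 43681 + 2299) + 209/78) + 615*(-16)) = 1/((10/45992 + 209/78) - 9840) = 1/((10*(1/45992) + 209/78) - 9840) = 1/((5/22996 + 209/78) - 9840) = 1/(2403277/896844 - 9840) = 1/(-8822541683/896844) = -896844/8822541683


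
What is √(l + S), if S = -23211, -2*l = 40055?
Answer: I*√172954/2 ≈ 207.94*I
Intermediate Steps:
l = -40055/2 (l = -½*40055 = -40055/2 ≈ -20028.)
√(l + S) = √(-40055/2 - 23211) = √(-86477/2) = I*√172954/2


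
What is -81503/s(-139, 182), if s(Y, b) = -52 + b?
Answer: -81503/130 ≈ -626.95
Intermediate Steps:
-81503/s(-139, 182) = -81503/(-52 + 182) = -81503/130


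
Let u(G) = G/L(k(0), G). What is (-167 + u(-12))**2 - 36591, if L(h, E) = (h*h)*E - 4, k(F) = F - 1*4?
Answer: -20942591/2401 ≈ -8722.4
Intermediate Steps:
k(F) = -4 + F (k(F) = F - 4 = -4 + F)
L(h, E) = -4 + E*h**2 (L(h, E) = h**2*E - 4 = E*h**2 - 4 = -4 + E*h**2)
u(G) = G/(-4 + 16*G) (u(G) = G/(-4 + G*(-4 + 0)**2) = G/(-4 + G*(-4)**2) = G/(-4 + G*16) = G/(-4 + 16*G))
(-167 + u(-12))**2 - 36591 = (-167 + (1/4)*(-12)/(-1 + 4*(-12)))**2 - 36591 = (-167 + (1/4)*(-12)/(-1 - 48))**2 - 36591 = (-167 + (1/4)*(-12)/(-49))**2 - 36591 = (-167 + (1/4)*(-12)*(-1/49))**2 - 36591 = (-167 + 3/49)**2 - 36591 = (-8180/49)**2 - 36591 = 66912400/2401 - 36591 = -20942591/2401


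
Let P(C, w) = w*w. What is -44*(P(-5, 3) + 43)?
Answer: -2288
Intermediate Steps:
P(C, w) = w²
-44*(P(-5, 3) + 43) = -44*(3² + 43) = -44*(9 + 43) = -44*52 = -2288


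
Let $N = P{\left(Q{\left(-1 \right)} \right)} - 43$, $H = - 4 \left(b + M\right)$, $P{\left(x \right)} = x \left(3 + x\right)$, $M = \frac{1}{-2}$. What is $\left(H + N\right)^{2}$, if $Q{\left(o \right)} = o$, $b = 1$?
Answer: $2209$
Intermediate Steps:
$M = - \frac{1}{2} \approx -0.5$
$H = -2$ ($H = - 4 \left(1 - \frac{1}{2}\right) = \left(-4\right) \frac{1}{2} = -2$)
$N = -45$ ($N = - (3 - 1) - 43 = \left(-1\right) 2 - 43 = -2 - 43 = -45$)
$\left(H + N\right)^{2} = \left(-2 - 45\right)^{2} = \left(-47\right)^{2} = 2209$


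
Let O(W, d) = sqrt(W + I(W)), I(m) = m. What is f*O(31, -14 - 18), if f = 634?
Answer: 634*sqrt(62) ≈ 4992.1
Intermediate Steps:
O(W, d) = sqrt(2)*sqrt(W) (O(W, d) = sqrt(W + W) = sqrt(2*W) = sqrt(2)*sqrt(W))
f*O(31, -14 - 18) = 634*(sqrt(2)*sqrt(31)) = 634*sqrt(62)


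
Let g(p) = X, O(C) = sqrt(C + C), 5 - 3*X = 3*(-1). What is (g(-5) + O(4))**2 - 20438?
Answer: -183806/9 + 32*sqrt(2)/3 ≈ -20408.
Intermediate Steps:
X = 8/3 (X = 5/3 - (-1) = 5/3 - 1/3*(-3) = 5/3 + 1 = 8/3 ≈ 2.6667)
O(C) = sqrt(2)*sqrt(C) (O(C) = sqrt(2*C) = sqrt(2)*sqrt(C))
g(p) = 8/3
(g(-5) + O(4))**2 - 20438 = (8/3 + sqrt(2)*sqrt(4))**2 - 20438 = (8/3 + sqrt(2)*2)**2 - 20438 = (8/3 + 2*sqrt(2))**2 - 20438 = -20438 + (8/3 + 2*sqrt(2))**2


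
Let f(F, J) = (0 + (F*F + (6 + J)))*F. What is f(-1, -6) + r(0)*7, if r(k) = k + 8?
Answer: 55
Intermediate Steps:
r(k) = 8 + k
f(F, J) = F*(6 + J + F**2) (f(F, J) = (0 + (F**2 + (6 + J)))*F = (0 + (6 + J + F**2))*F = (6 + J + F**2)*F = F*(6 + J + F**2))
f(-1, -6) + r(0)*7 = -(6 - 6 + (-1)**2) + (8 + 0)*7 = -(6 - 6 + 1) + 8*7 = -1*1 + 56 = -1 + 56 = 55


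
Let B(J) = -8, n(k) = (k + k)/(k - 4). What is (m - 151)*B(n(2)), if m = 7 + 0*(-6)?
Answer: 1152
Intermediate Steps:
n(k) = 2*k/(-4 + k) (n(k) = (2*k)/(-4 + k) = 2*k/(-4 + k))
m = 7 (m = 7 + 0 = 7)
(m - 151)*B(n(2)) = (7 - 151)*(-8) = -144*(-8) = 1152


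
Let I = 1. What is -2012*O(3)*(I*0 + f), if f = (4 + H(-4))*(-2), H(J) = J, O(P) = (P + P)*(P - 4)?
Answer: 0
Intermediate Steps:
O(P) = 2*P*(-4 + P) (O(P) = (2*P)*(-4 + P) = 2*P*(-4 + P))
f = 0 (f = (4 - 4)*(-2) = 0*(-2) = 0)
-2012*O(3)*(I*0 + f) = -2012*2*3*(-4 + 3)*(1*0 + 0) = -2012*2*3*(-1)*(0 + 0) = -(-12072)*0 = -2012*0 = 0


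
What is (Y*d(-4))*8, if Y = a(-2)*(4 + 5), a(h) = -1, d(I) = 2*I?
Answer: 576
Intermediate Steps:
Y = -9 (Y = -(4 + 5) = -1*9 = -9)
(Y*d(-4))*8 = -18*(-4)*8 = -9*(-8)*8 = 72*8 = 576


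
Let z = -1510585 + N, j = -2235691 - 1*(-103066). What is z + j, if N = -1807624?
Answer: -5450834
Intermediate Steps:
j = -2132625 (j = -2235691 + 103066 = -2132625)
z = -3318209 (z = -1510585 - 1807624 = -3318209)
z + j = -3318209 - 2132625 = -5450834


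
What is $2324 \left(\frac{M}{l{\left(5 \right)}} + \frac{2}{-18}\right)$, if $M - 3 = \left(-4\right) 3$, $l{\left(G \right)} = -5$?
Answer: $\frac{176624}{45} \approx 3925.0$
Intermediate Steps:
$M = -9$ ($M = 3 - 12 = -9$)
$2324 \left(\frac{M}{l{\left(5 \right)}} + \frac{2}{-18}\right) = 2324 \left(- \frac{9}{-5} + \frac{2}{-18}\right) = 2324 \left(\left(-9\right) \left(- \frac{1}{5}\right) + 2 \left(- \frac{1}{18}\right)\right) = 2324 \left(\frac{9}{5} - \frac{1}{9}\right) = 2324 \cdot \frac{76}{45} = \frac{176624}{45}$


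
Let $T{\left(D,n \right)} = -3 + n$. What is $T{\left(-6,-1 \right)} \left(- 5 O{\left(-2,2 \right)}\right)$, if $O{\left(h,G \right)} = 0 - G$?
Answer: $-40$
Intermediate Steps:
$O{\left(h,G \right)} = - G$
$T{\left(-6,-1 \right)} \left(- 5 O{\left(-2,2 \right)}\right) = \left(-3 - 1\right) \left(- 5 \left(\left(-1\right) 2\right)\right) = - 4 \left(\left(-5\right) \left(-2\right)\right) = \left(-4\right) 10 = -40$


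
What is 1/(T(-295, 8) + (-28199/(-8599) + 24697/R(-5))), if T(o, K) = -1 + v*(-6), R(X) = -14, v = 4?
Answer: -120386/214984367 ≈ -0.00055998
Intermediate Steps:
T(o, K) = -25 (T(o, K) = -1 + 4*(-6) = -1 - 24 = -25)
1/(T(-295, 8) + (-28199/(-8599) + 24697/R(-5))) = 1/(-25 + (-28199/(-8599) + 24697/(-14))) = 1/(-25 + (-28199*(-1/8599) + 24697*(-1/14))) = 1/(-25 + (28199/8599 - 24697/14)) = 1/(-25 - 211974717/120386) = 1/(-214984367/120386) = -120386/214984367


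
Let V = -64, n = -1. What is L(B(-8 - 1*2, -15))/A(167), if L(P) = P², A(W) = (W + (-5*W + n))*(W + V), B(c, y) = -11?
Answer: -121/68907 ≈ -0.0017560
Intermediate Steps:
A(W) = (-1 - 4*W)*(-64 + W) (A(W) = (W + (-5*W - 1))*(W - 64) = (W + (-1 - 5*W))*(-64 + W) = (-1 - 4*W)*(-64 + W))
L(B(-8 - 1*2, -15))/A(167) = (-11)²/(64 - 4*167² + 255*167) = 121/(64 - 4*27889 + 42585) = 121/(64 - 111556 + 42585) = 121/(-68907) = 121*(-1/68907) = -121/68907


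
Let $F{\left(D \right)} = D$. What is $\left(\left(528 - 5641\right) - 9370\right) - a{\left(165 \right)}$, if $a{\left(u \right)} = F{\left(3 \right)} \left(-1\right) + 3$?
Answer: $-14483$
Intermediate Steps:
$a{\left(u \right)} = 0$ ($a{\left(u \right)} = 3 \left(-1\right) + 3 = -3 + 3 = 0$)
$\left(\left(528 - 5641\right) - 9370\right) - a{\left(165 \right)} = \left(\left(528 - 5641\right) - 9370\right) - 0 = \left(-5113 - 9370\right) + 0 = -14483 + 0 = -14483$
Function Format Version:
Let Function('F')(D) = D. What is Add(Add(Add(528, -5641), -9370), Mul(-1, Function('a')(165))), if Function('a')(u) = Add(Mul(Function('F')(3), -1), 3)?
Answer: -14483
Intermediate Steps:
Function('a')(u) = 0 (Function('a')(u) = Add(Mul(3, -1), 3) = Add(-3, 3) = 0)
Add(Add(Add(528, -5641), -9370), Mul(-1, Function('a')(165))) = Add(Add(Add(528, -5641), -9370), Mul(-1, 0)) = Add(Add(-5113, -9370), 0) = Add(-14483, 0) = -14483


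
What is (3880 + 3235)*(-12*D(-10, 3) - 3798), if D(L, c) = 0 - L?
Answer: -27876570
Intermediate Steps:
D(L, c) = -L
(3880 + 3235)*(-12*D(-10, 3) - 3798) = (3880 + 3235)*(-(-12)*(-10) - 3798) = 7115*(-12*10 - 3798) = 7115*(-120 - 3798) = 7115*(-3918) = -27876570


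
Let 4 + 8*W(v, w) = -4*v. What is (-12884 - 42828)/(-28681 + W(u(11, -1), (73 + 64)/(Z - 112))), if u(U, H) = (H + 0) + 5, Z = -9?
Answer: 111424/57367 ≈ 1.9423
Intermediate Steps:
u(U, H) = 5 + H (u(U, H) = H + 5 = 5 + H)
W(v, w) = -½ - v/2 (W(v, w) = -½ + (-4*v)/8 = -½ - v/2)
(-12884 - 42828)/(-28681 + W(u(11, -1), (73 + 64)/(Z - 112))) = (-12884 - 42828)/(-28681 + (-½ - (5 - 1)/2)) = -55712/(-28681 + (-½ - ½*4)) = -55712/(-28681 + (-½ - 2)) = -55712/(-28681 - 5/2) = -55712/(-57367/2) = -55712*(-2/57367) = 111424/57367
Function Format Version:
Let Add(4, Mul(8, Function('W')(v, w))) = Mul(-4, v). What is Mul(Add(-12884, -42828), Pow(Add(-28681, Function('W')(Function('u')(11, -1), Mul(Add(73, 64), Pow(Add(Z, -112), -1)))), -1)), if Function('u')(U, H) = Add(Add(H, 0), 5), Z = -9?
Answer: Rational(111424, 57367) ≈ 1.9423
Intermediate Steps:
Function('u')(U, H) = Add(5, H) (Function('u')(U, H) = Add(H, 5) = Add(5, H))
Function('W')(v, w) = Add(Rational(-1, 2), Mul(Rational(-1, 2), v)) (Function('W')(v, w) = Add(Rational(-1, 2), Mul(Rational(1, 8), Mul(-4, v))) = Add(Rational(-1, 2), Mul(Rational(-1, 2), v)))
Mul(Add(-12884, -42828), Pow(Add(-28681, Function('W')(Function('u')(11, -1), Mul(Add(73, 64), Pow(Add(Z, -112), -1)))), -1)) = Mul(Add(-12884, -42828), Pow(Add(-28681, Add(Rational(-1, 2), Mul(Rational(-1, 2), Add(5, -1)))), -1)) = Mul(-55712, Pow(Add(-28681, Add(Rational(-1, 2), Mul(Rational(-1, 2), 4))), -1)) = Mul(-55712, Pow(Add(-28681, Add(Rational(-1, 2), -2)), -1)) = Mul(-55712, Pow(Add(-28681, Rational(-5, 2)), -1)) = Mul(-55712, Pow(Rational(-57367, 2), -1)) = Mul(-55712, Rational(-2, 57367)) = Rational(111424, 57367)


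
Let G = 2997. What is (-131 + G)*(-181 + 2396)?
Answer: 6348190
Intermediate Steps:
(-131 + G)*(-181 + 2396) = (-131 + 2997)*(-181 + 2396) = 2866*2215 = 6348190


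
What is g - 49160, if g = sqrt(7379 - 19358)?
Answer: -49160 + 33*I*sqrt(11) ≈ -49160.0 + 109.45*I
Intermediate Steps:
g = 33*I*sqrt(11) (g = sqrt(-11979) = 33*I*sqrt(11) ≈ 109.45*I)
g - 49160 = 33*I*sqrt(11) - 49160 = -49160 + 33*I*sqrt(11)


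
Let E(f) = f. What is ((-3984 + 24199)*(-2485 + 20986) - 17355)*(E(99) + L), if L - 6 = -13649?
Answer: -5065189995840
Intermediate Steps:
L = -13643 (L = 6 - 13649 = -13643)
((-3984 + 24199)*(-2485 + 20986) - 17355)*(E(99) + L) = ((-3984 + 24199)*(-2485 + 20986) - 17355)*(99 - 13643) = (20215*18501 - 17355)*(-13544) = (373997715 - 17355)*(-13544) = 373980360*(-13544) = -5065189995840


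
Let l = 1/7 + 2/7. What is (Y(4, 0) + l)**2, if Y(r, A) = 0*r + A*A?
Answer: 9/49 ≈ 0.18367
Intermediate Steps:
l = 3/7 (l = 1*(1/7) + 2*(1/7) = 1/7 + 2/7 = 3/7 ≈ 0.42857)
Y(r, A) = A**2 (Y(r, A) = 0 + A**2 = A**2)
(Y(4, 0) + l)**2 = (0**2 + 3/7)**2 = (0 + 3/7)**2 = (3/7)**2 = 9/49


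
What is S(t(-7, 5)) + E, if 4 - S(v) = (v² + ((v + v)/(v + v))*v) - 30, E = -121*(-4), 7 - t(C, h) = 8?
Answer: 518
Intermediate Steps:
t(C, h) = -1 (t(C, h) = 7 - 1*8 = 7 - 8 = -1)
E = 484
S(v) = 34 - v - v² (S(v) = 4 - ((v² + ((v + v)/(v + v))*v) - 30) = 4 - ((v² + ((2*v)/((2*v)))*v) - 30) = 4 - ((v² + ((2*v)*(1/(2*v)))*v) - 30) = 4 - ((v² + 1*v) - 30) = 4 - ((v² + v) - 30) = 4 - ((v + v²) - 30) = 4 - (-30 + v + v²) = 4 + (30 - v - v²) = 34 - v - v²)
S(t(-7, 5)) + E = (34 - 1*(-1) - 1*(-1)²) + 484 = (34 + 1 - 1*1) + 484 = (34 + 1 - 1) + 484 = 34 + 484 = 518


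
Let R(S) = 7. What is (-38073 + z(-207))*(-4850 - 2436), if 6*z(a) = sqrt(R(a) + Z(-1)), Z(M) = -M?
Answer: 277399878 - 7286*sqrt(2)/3 ≈ 2.7740e+8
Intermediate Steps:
z(a) = sqrt(2)/3 (z(a) = sqrt(7 - 1*(-1))/6 = sqrt(7 + 1)/6 = sqrt(8)/6 = (2*sqrt(2))/6 = sqrt(2)/3)
(-38073 + z(-207))*(-4850 - 2436) = (-38073 + sqrt(2)/3)*(-4850 - 2436) = (-38073 + sqrt(2)/3)*(-7286) = 277399878 - 7286*sqrt(2)/3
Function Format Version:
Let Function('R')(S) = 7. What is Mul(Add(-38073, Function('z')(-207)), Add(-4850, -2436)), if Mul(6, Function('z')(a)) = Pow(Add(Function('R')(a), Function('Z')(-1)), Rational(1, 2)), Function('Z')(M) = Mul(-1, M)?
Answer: Add(277399878, Mul(Rational(-7286, 3), Pow(2, Rational(1, 2)))) ≈ 2.7740e+8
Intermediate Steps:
Function('z')(a) = Mul(Rational(1, 3), Pow(2, Rational(1, 2))) (Function('z')(a) = Mul(Rational(1, 6), Pow(Add(7, Mul(-1, -1)), Rational(1, 2))) = Mul(Rational(1, 6), Pow(Add(7, 1), Rational(1, 2))) = Mul(Rational(1, 6), Pow(8, Rational(1, 2))) = Mul(Rational(1, 6), Mul(2, Pow(2, Rational(1, 2)))) = Mul(Rational(1, 3), Pow(2, Rational(1, 2))))
Mul(Add(-38073, Function('z')(-207)), Add(-4850, -2436)) = Mul(Add(-38073, Mul(Rational(1, 3), Pow(2, Rational(1, 2)))), Add(-4850, -2436)) = Mul(Add(-38073, Mul(Rational(1, 3), Pow(2, Rational(1, 2)))), -7286) = Add(277399878, Mul(Rational(-7286, 3), Pow(2, Rational(1, 2))))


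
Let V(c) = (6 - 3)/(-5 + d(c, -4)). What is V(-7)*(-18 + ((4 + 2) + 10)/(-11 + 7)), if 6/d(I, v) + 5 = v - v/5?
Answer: 2706/235 ≈ 11.515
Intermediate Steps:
d(I, v) = 6/(-5 + 4*v/5) (d(I, v) = 6/(-5 + (v - v/5)) = 6/(-5 + 4*v/5))
V(c) = -123/235 (V(c) = (6 - 3)/(-5 + 30/(-25 + 4*(-4))) = 3/(-5 + 30/(-25 - 16)) = 3/(-5 + 30/(-41)) = 3/(-5 + 30*(-1/41)) = 3/(-5 - 30/41) = 3/(-235/41) = 3*(-41/235) = -123/235)
V(-7)*(-18 + ((4 + 2) + 10)/(-11 + 7)) = -123*(-18 + ((4 + 2) + 10)/(-11 + 7))/235 = -123*(-18 + (6 + 10)/(-4))/235 = -123*(-18 + 16*(-¼))/235 = -123*(-18 - 4)/235 = -123/235*(-22) = 2706/235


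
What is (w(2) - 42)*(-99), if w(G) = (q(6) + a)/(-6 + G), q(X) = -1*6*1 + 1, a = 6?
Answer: 16731/4 ≈ 4182.8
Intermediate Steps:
q(X) = -5 (q(X) = -6*1 + 1 = -6 + 1 = -5)
w(G) = 1/(-6 + G) (w(G) = (-5 + 6)/(-6 + G) = 1/(-6 + G))
(w(2) - 42)*(-99) = (1/(-6 + 2) - 42)*(-99) = (1/(-4) - 42)*(-99) = (-¼ - 42)*(-99) = -169/4*(-99) = 16731/4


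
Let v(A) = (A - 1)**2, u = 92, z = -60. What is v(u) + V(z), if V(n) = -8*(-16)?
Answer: 8409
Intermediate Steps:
V(n) = 128
v(A) = (-1 + A)**2
v(u) + V(z) = (-1 + 92)**2 + 128 = 91**2 + 128 = 8281 + 128 = 8409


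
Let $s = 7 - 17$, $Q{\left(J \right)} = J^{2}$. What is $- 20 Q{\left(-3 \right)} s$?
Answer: $1800$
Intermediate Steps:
$s = -10$
$- 20 Q{\left(-3 \right)} s = - 20 \left(-3\right)^{2} \left(-10\right) = \left(-20\right) 9 \left(-10\right) = \left(-180\right) \left(-10\right) = 1800$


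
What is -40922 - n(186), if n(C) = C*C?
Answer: -75518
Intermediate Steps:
n(C) = C**2
-40922 - n(186) = -40922 - 1*186**2 = -40922 - 1*34596 = -40922 - 34596 = -75518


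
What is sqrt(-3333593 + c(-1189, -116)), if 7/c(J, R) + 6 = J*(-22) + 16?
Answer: I*sqrt(570681305898414)/13084 ≈ 1825.8*I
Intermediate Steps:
c(J, R) = 7/(10 - 22*J) (c(J, R) = 7/(-6 + (J*(-22) + 16)) = 7/(-6 + (-22*J + 16)) = 7/(-6 + (16 - 22*J)) = 7/(10 - 22*J))
sqrt(-3333593 + c(-1189, -116)) = sqrt(-3333593 - 7/(-10 + 22*(-1189))) = sqrt(-3333593 - 7/(-10 - 26158)) = sqrt(-3333593 - 7/(-26168)) = sqrt(-3333593 - 7*(-1/26168)) = sqrt(-3333593 + 7/26168) = sqrt(-87233461617/26168) = I*sqrt(570681305898414)/13084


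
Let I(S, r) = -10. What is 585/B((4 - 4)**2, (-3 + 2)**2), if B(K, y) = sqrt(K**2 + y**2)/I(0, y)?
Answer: -5850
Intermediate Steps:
B(K, y) = -sqrt(K**2 + y**2)/10 (B(K, y) = sqrt(K**2 + y**2)/(-10) = sqrt(K**2 + y**2)*(-1/10) = -sqrt(K**2 + y**2)/10)
585/B((4 - 4)**2, (-3 + 2)**2) = 585/((-sqrt(((4 - 4)**2)**2 + ((-3 + 2)**2)**2)/10)) = 585/((-sqrt((0**2)**2 + ((-1)**2)**2)/10)) = 585/((-sqrt(0**2 + 1**2)/10)) = 585/((-sqrt(0 + 1)/10)) = 585/((-sqrt(1)/10)) = 585/((-1/10*1)) = 585/(-1/10) = 585*(-10) = -5850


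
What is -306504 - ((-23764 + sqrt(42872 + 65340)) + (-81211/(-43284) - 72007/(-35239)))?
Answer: -431265024385657/1525284876 - 2*sqrt(27053) ≈ -2.8307e+5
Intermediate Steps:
-306504 - ((-23764 + sqrt(42872 + 65340)) + (-81211/(-43284) - 72007/(-35239))) = -306504 - ((-23764 + sqrt(108212)) + (-81211*(-1/43284) - 72007*(-1/35239))) = -306504 - ((-23764 + 2*sqrt(27053)) + (81211/43284 + 72007/35239)) = -306504 - ((-23764 + 2*sqrt(27053)) + 5978545417/1525284876) = -306504 - (-36240891247847/1525284876 + 2*sqrt(27053)) = -306504 + (36240891247847/1525284876 - 2*sqrt(27053)) = -431265024385657/1525284876 - 2*sqrt(27053)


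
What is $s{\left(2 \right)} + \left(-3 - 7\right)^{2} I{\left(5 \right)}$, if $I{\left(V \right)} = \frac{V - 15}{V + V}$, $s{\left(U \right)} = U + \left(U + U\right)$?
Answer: $-94$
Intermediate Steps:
$s{\left(U \right)} = 3 U$ ($s{\left(U \right)} = U + 2 U = 3 U$)
$I{\left(V \right)} = \frac{-15 + V}{2 V}$
$s{\left(2 \right)} + \left(-3 - 7\right)^{2} I{\left(5 \right)} = 3 \cdot 2 + \left(-3 - 7\right)^{2} \frac{-15 + 5}{2 \cdot 5} = 6 + \left(-10\right)^{2} \cdot \frac{1}{2} \cdot \frac{1}{5} \left(-10\right) = 6 + 100 \left(-1\right) = 6 - 100 = -94$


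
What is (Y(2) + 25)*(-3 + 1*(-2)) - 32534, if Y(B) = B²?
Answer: -32679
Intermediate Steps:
(Y(2) + 25)*(-3 + 1*(-2)) - 32534 = (2² + 25)*(-3 + 1*(-2)) - 32534 = (4 + 25)*(-3 - 2) - 32534 = 29*(-5) - 32534 = -145 - 32534 = -32679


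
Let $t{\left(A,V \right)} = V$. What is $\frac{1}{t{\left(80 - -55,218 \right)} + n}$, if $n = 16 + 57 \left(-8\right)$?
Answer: $- \frac{1}{222} \approx -0.0045045$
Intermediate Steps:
$n = -440$ ($n = 16 - 456 = -440$)
$\frac{1}{t{\left(80 - -55,218 \right)} + n} = \frac{1}{218 - 440} = \frac{1}{-222} = - \frac{1}{222}$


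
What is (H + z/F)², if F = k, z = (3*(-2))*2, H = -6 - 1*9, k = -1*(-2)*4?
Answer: 1089/4 ≈ 272.25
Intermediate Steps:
k = 8 (k = 2*4 = 8)
H = -15 (H = -6 - 9 = -15)
z = -12 (z = -6*2 = -12)
F = 8
(H + z/F)² = (-15 - 12/8)² = (-15 - 12*⅛)² = (-15 - 3/2)² = (-33/2)² = 1089/4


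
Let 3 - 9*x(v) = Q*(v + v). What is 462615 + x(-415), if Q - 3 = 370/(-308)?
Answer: 320707381/693 ≈ 4.6278e+5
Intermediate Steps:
Q = 277/154 (Q = 3 + 370/(-308) = 3 + 370*(-1/308) = 3 - 185/154 = 277/154 ≈ 1.7987)
x(v) = ⅓ - 277*v/693 (x(v) = ⅓ - 277*(v + v)/1386 = ⅓ - 277*2*v/1386 = ⅓ - 277*v/693)
462615 + x(-415) = 462615 + (⅓ - 277/693*(-415)) = 462615 + (⅓ + 114955/693) = 462615 + 115186/693 = 320707381/693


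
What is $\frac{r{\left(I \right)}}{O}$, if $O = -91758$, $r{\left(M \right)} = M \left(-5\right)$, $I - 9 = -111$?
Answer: $- \frac{85}{15293} \approx -0.0055581$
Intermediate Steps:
$I = -102$ ($I = 9 - 111 = -102$)
$r{\left(M \right)} = - 5 M$
$\frac{r{\left(I \right)}}{O} = \frac{\left(-5\right) \left(-102\right)}{-91758} = 510 \left(- \frac{1}{91758}\right) = - \frac{85}{15293}$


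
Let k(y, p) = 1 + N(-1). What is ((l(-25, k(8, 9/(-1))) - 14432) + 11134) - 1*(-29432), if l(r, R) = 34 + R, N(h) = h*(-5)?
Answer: 26174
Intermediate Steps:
N(h) = -5*h
k(y, p) = 6 (k(y, p) = 1 - 5*(-1) = 1 + 5 = 6)
((l(-25, k(8, 9/(-1))) - 14432) + 11134) - 1*(-29432) = (((34 + 6) - 14432) + 11134) - 1*(-29432) = ((40 - 14432) + 11134) + 29432 = (-14392 + 11134) + 29432 = -3258 + 29432 = 26174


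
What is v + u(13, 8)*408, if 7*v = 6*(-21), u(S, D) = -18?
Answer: -7362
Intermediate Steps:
v = -18 (v = (6*(-21))/7 = (⅐)*(-126) = -18)
v + u(13, 8)*408 = -18 - 18*408 = -18 - 7344 = -7362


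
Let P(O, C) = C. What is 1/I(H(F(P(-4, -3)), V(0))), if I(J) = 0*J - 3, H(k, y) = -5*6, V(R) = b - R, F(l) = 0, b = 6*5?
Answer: -1/3 ≈ -0.33333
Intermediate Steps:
b = 30
V(R) = 30 - R
H(k, y) = -30
I(J) = -3 (I(J) = 0 - 3 = -3)
1/I(H(F(P(-4, -3)), V(0))) = 1/(-3) = -1/3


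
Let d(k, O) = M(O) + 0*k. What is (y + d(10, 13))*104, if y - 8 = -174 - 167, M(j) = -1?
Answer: -34736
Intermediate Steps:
y = -333 (y = 8 + (-174 - 167) = 8 - 341 = -333)
d(k, O) = -1 (d(k, O) = -1 + 0*k = -1 + 0 = -1)
(y + d(10, 13))*104 = (-333 - 1)*104 = -334*104 = -34736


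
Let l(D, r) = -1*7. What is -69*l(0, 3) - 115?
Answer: 368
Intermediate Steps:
l(D, r) = -7
-69*l(0, 3) - 115 = -69*(-7) - 115 = 483 - 115 = 368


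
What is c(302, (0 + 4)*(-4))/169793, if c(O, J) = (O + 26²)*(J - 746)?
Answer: -745236/169793 ≈ -4.3891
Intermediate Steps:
c(O, J) = (-746 + J)*(676 + O) (c(O, J) = (O + 676)*(-746 + J) = (676 + O)*(-746 + J) = (-746 + J)*(676 + O))
c(302, (0 + 4)*(-4))/169793 = (-504296 - 746*302 + 676*((0 + 4)*(-4)) + ((0 + 4)*(-4))*302)/169793 = (-504296 - 225292 + 676*(4*(-4)) + (4*(-4))*302)*(1/169793) = (-504296 - 225292 + 676*(-16) - 16*302)*(1/169793) = (-504296 - 225292 - 10816 - 4832)*(1/169793) = -745236*1/169793 = -745236/169793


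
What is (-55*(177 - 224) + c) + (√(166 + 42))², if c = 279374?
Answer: 282167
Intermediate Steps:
(-55*(177 - 224) + c) + (√(166 + 42))² = (-55*(177 - 224) + 279374) + (√(166 + 42))² = (-55*(-47) + 279374) + (√208)² = (2585 + 279374) + (4*√13)² = 281959 + 208 = 282167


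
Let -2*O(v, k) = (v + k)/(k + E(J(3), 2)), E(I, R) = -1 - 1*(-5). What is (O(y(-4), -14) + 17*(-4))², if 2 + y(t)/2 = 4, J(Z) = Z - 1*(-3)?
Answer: 18769/4 ≈ 4692.3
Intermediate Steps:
J(Z) = 3 + Z (J(Z) = Z + 3 = 3 + Z)
E(I, R) = 4 (E(I, R) = -1 + 5 = 4)
y(t) = 4 (y(t) = -4 + 2*4 = -4 + 8 = 4)
O(v, k) = -(k + v)/(2*(4 + k)) (O(v, k) = -(v + k)/(2*(k + 4)) = -(k + v)/(2*(4 + k)))
(O(y(-4), -14) + 17*(-4))² = ((-1*(-14) - 1*4)/(2*(4 - 14)) + 17*(-4))² = ((½)*(14 - 4)/(-10) - 68)² = ((½)*(-⅒)*10 - 68)² = (-½ - 68)² = (-137/2)² = 18769/4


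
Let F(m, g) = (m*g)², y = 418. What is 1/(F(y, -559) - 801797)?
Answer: 1/54597128447 ≈ 1.8316e-11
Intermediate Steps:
F(m, g) = g²*m² (F(m, g) = (g*m)² = g²*m²)
1/(F(y, -559) - 801797) = 1/((-559)²*418² - 801797) = 1/(312481*174724 - 801797) = 1/(54597930244 - 801797) = 1/54597128447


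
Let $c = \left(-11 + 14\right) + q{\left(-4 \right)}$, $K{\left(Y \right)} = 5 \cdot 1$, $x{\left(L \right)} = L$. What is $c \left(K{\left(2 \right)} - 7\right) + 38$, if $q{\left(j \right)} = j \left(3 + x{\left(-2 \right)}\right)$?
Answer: $40$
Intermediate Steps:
$K{\left(Y \right)} = 5$
$q{\left(j \right)} = j$ ($q{\left(j \right)} = j \left(3 - 2\right) = j 1 = j$)
$c = -1$ ($c = \left(-11 + 14\right) - 4 = 3 - 4 = -1$)
$c \left(K{\left(2 \right)} - 7\right) + 38 = - (5 - 7) + 38 = \left(-1\right) \left(-2\right) + 38 = 2 + 38 = 40$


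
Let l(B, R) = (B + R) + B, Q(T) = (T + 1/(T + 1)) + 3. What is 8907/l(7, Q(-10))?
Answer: 80163/62 ≈ 1293.0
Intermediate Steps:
Q(T) = 3 + T + 1/(1 + T) (Q(T) = (T + 1/(1 + T)) + 3 = 3 + T + 1/(1 + T))
l(B, R) = R + 2*B
8907/l(7, Q(-10)) = 8907/((4 + (-10)**2 + 4*(-10))/(1 - 10) + 2*7) = 8907/((4 + 100 - 40)/(-9) + 14) = 8907/(-1/9*64 + 14) = 8907/(-64/9 + 14) = 8907/(62/9) = 8907*(9/62) = 80163/62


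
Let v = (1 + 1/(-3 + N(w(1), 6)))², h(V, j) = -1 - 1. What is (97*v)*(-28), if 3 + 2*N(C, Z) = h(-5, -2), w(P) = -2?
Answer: -219996/121 ≈ -1818.1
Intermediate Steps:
h(V, j) = -2
N(C, Z) = -5/2 (N(C, Z) = -3/2 + (½)*(-2) = -3/2 - 1 = -5/2)
v = 81/121 (v = (1 + 1/(-3 - 5/2))² = (1 + 1/(-11/2))² = (1 - 2/11)² = (9/11)² = 81/121 ≈ 0.66942)
(97*v)*(-28) = (97*(81/121))*(-28) = (7857/121)*(-28) = -219996/121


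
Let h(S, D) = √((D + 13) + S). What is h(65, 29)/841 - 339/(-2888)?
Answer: 339/2888 + √107/841 ≈ 0.12968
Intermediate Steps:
h(S, D) = √(13 + D + S) (h(S, D) = √((13 + D) + S) = √(13 + D + S))
h(65, 29)/841 - 339/(-2888) = √(13 + 29 + 65)/841 - 339/(-2888) = √107*(1/841) - 339*(-1/2888) = √107/841 + 339/2888 = 339/2888 + √107/841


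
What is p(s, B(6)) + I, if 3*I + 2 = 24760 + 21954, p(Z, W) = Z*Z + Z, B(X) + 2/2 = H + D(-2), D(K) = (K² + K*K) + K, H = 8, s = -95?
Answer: 73502/3 ≈ 24501.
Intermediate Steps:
D(K) = K + 2*K² (D(K) = (K² + K²) + K = 2*K² + K = K + 2*K²)
B(X) = 13 (B(X) = -1 + (8 - 2*(1 + 2*(-2))) = -1 + (8 - 2*(1 - 4)) = -1 + (8 - 2*(-3)) = -1 + (8 + 6) = -1 + 14 = 13)
p(Z, W) = Z + Z² (p(Z, W) = Z² + Z = Z + Z²)
I = 46712/3 (I = -⅔ + (24760 + 21954)/3 = -⅔ + (⅓)*46714 = -⅔ + 46714/3 = 46712/3 ≈ 15571.)
p(s, B(6)) + I = -95*(1 - 95) + 46712/3 = -95*(-94) + 46712/3 = 8930 + 46712/3 = 73502/3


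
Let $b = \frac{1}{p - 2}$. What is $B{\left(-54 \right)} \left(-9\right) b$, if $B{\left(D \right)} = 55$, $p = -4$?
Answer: $\frac{165}{2} \approx 82.5$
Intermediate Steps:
$b = - \frac{1}{6}$ ($b = \frac{1}{-4 - 2} = \frac{1}{-6} = - \frac{1}{6} \approx -0.16667$)
$B{\left(-54 \right)} \left(-9\right) b = 55 \left(-9\right) \left(- \frac{1}{6}\right) = \left(-495\right) \left(- \frac{1}{6}\right) = \frac{165}{2}$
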